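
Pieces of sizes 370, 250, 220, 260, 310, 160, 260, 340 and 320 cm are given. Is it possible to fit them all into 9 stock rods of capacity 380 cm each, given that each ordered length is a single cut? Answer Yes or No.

A valid assignment using 8 stock rods:
  stock rod 1: 370 = 370
  stock rod 2: 340 = 340
  stock rod 3: 320 = 320
  stock rod 4: 310 = 310
  stock rod 5: 260 = 260
  stock rod 6: 260 = 260
  stock rod 7: 250 = 250
  stock rod 8: 220 + 160 = 380
That uses only 8 ≤ 9, so 9 stock rods are enough.

Yes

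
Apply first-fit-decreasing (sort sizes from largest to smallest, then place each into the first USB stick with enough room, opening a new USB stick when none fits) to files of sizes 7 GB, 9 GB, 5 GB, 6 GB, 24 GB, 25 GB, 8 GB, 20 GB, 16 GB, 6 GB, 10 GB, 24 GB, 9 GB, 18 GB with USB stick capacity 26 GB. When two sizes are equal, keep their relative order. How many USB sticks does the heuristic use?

8

Sorted descending: 25, 24, 24, 20, 18, 16, 10, 9, 9, 8, 7, 6, 6, 5.
  25 → USB stick 1 (new)  [load 25/26]
  24 → USB stick 2 (new)  [load 24/26]
  24 → USB stick 3 (new)  [load 24/26]
  20 → USB stick 4 (new)  [load 20/26]
  18 → USB stick 5 (new)  [load 18/26]
  16 → USB stick 6 (new)  [load 16/26]
  10 → USB stick 6  [load 26/26]
  9 → USB stick 7 (new)  [load 9/26]
  9 → USB stick 7  [load 18/26]
  8 → USB stick 5  [load 26/26]
  7 → USB stick 7  [load 25/26]
  6 → USB stick 4  [load 26/26]
  6 → USB stick 8 (new)  [load 6/26]
  5 → USB stick 8  [load 11/26]
8 USB sticks opened.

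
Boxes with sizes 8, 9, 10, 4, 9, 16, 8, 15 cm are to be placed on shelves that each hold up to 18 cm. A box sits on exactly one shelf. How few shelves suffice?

Total = 16 + 15 + 10 + 9 + 9 + 8 + 8 + 4 = 79 cm.
Lower bound: ⌈79/18⌉ = 5 shelves.
A packing using 5 shelves:
  shelf 1: 16 = 16
  shelf 2: 15 = 15
  shelf 3: 10 + 8 = 18
  shelf 4: 9 + 9 = 18
  shelf 5: 8 + 4 = 12
This matches the lower bound, so 5 is optimal.

5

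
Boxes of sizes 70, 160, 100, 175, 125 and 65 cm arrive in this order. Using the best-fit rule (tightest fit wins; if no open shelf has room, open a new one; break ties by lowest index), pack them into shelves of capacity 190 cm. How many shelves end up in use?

4

  70 → shelf 1 (new)  [load 70/190]
  160 → shelf 2 (new)  [load 160/190]
  100 → shelf 1  [load 170/190]
  175 → shelf 3 (new)  [load 175/190]
  125 → shelf 4 (new)  [load 125/190]
  65 → shelf 4  [load 190/190]
4 shelves opened.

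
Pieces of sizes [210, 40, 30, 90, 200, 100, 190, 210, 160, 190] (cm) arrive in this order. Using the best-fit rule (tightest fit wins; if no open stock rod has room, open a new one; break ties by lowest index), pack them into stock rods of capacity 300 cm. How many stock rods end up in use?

6

  210 → stock rod 1 (new)  [load 210/300]
  40 → stock rod 1  [load 250/300]
  30 → stock rod 1  [load 280/300]
  90 → stock rod 2 (new)  [load 90/300]
  200 → stock rod 2  [load 290/300]
  100 → stock rod 3 (new)  [load 100/300]
  190 → stock rod 3  [load 290/300]
  210 → stock rod 4 (new)  [load 210/300]
  160 → stock rod 5 (new)  [load 160/300]
  190 → stock rod 6 (new)  [load 190/300]
6 stock rods opened.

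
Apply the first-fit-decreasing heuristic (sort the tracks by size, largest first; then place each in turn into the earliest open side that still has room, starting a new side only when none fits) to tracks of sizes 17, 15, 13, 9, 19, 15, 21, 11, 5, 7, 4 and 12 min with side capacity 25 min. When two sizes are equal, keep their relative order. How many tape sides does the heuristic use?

Sorted descending: 21, 19, 17, 15, 15, 13, 12, 11, 9, 7, 5, 4.
  21 → side 1 (new)  [load 21/25]
  19 → side 2 (new)  [load 19/25]
  17 → side 3 (new)  [load 17/25]
  15 → side 4 (new)  [load 15/25]
  15 → side 5 (new)  [load 15/25]
  13 → side 6 (new)  [load 13/25]
  12 → side 6  [load 25/25]
  11 → side 7 (new)  [load 11/25]
  9 → side 4  [load 24/25]
  7 → side 3  [load 24/25]
  5 → side 2  [load 24/25]
  4 → side 1  [load 25/25]
7 tape sides opened.

7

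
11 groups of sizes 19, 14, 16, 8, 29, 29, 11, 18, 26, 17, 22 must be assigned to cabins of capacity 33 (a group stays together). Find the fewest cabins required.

Total = 29 + 29 + 26 + 22 + 19 + 18 + 17 + 16 + 14 + 11 + 8 = 209.
Lower bound: ⌈209/33⌉ = 7 cabins.
A packing using 7 cabins:
  cabin 1: 29 = 29
  cabin 2: 29 = 29
  cabin 3: 26 = 26
  cabin 4: 22 + 11 = 33
  cabin 5: 19 + 14 = 33
  cabin 6: 18 + 8 = 26
  cabin 7: 17 + 16 = 33
This matches the lower bound, so 7 is optimal.

7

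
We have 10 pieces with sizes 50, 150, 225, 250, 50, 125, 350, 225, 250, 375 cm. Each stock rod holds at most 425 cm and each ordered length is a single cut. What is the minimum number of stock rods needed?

6

Total = 375 + 350 + 250 + 250 + 225 + 225 + 150 + 125 + 50 + 50 = 2050 cm.
Lower bound: ⌈2050/425⌉ = 5 stock rods.
Also, 6 pieces each exceed 425/2 cm, and no two of those can share a stock rod, so at least 6 stock rods are needed.
A packing using 6 stock rods:
  stock rod 1: 375 + 50 = 425
  stock rod 2: 350 + 50 = 400
  stock rod 3: 250 + 150 = 400
  stock rod 4: 250 + 125 = 375
  stock rod 5: 225 = 225
  stock rod 6: 225 = 225
This matches the lower bound, so 6 is optimal.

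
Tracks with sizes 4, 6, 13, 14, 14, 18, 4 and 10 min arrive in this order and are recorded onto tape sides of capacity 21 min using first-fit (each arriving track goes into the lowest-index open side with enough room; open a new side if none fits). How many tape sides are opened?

  4 → side 1 (new)  [load 4/21]
  6 → side 1  [load 10/21]
  13 → side 2 (new)  [load 13/21]
  14 → side 3 (new)  [load 14/21]
  14 → side 4 (new)  [load 14/21]
  18 → side 5 (new)  [load 18/21]
  4 → side 1  [load 14/21]
  10 → side 6 (new)  [load 10/21]
6 tape sides opened.

6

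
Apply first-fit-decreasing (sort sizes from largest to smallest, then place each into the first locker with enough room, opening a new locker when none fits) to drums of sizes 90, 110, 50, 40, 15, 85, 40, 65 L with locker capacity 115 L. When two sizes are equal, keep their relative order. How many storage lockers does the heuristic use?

Sorted descending: 110, 90, 85, 65, 50, 40, 40, 15.
  110 → locker 1 (new)  [load 110/115]
  90 → locker 2 (new)  [load 90/115]
  85 → locker 3 (new)  [load 85/115]
  65 → locker 4 (new)  [load 65/115]
  50 → locker 4  [load 115/115]
  40 → locker 5 (new)  [load 40/115]
  40 → locker 5  [load 80/115]
  15 → locker 2  [load 105/115]
5 storage lockers opened.

5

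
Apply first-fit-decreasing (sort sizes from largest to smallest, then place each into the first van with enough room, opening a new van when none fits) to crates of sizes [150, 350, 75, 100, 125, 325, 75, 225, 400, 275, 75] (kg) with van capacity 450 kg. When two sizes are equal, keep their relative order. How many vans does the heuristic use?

5

Sorted descending: 400, 350, 325, 275, 225, 150, 125, 100, 75, 75, 75.
  400 → van 1 (new)  [load 400/450]
  350 → van 2 (new)  [load 350/450]
  325 → van 3 (new)  [load 325/450]
  275 → van 4 (new)  [load 275/450]
  225 → van 5 (new)  [load 225/450]
  150 → van 4  [load 425/450]
  125 → van 3  [load 450/450]
  100 → van 2  [load 450/450]
  75 → van 5  [load 300/450]
  75 → van 5  [load 375/450]
  75 → van 5  [load 450/450]
5 vans opened.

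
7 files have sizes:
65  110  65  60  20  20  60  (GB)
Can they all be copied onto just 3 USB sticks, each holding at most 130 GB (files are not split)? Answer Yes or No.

No

Total = 400 GB; ⌈400/130⌉ = 4.
At least 4 USB sticks are required, but only 3 are allowed.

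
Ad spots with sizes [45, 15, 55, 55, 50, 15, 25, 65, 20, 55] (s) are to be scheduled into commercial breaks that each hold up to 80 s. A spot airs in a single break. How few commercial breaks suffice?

6

Total = 65 + 55 + 55 + 55 + 50 + 45 + 25 + 20 + 15 + 15 = 400 s.
Lower bound: ⌈400/80⌉ = 5 commercial breaks.
Also, 6 ad spots each exceed 40 s, and no two of those can share a break, so at least 6 commercial breaks are needed.
A packing using 6 commercial breaks:
  break 1: 65 + 15 = 80
  break 2: 55 + 25 = 80
  break 3: 55 + 20 = 75
  break 4: 55 + 15 = 70
  break 5: 50 = 50
  break 6: 45 = 45
This matches the lower bound, so 6 is optimal.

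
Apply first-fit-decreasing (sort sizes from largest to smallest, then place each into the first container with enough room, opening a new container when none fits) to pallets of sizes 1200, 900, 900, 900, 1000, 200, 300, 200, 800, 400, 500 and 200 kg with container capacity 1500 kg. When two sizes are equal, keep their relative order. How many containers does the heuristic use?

6

Sorted descending: 1200, 1000, 900, 900, 900, 800, 500, 400, 300, 200, 200, 200.
  1200 → container 1 (new)  [load 1200/1500]
  1000 → container 2 (new)  [load 1000/1500]
  900 → container 3 (new)  [load 900/1500]
  900 → container 4 (new)  [load 900/1500]
  900 → container 5 (new)  [load 900/1500]
  800 → container 6 (new)  [load 800/1500]
  500 → container 2  [load 1500/1500]
  400 → container 3  [load 1300/1500]
  300 → container 1  [load 1500/1500]
  200 → container 3  [load 1500/1500]
  200 → container 4  [load 1100/1500]
  200 → container 4  [load 1300/1500]
6 containers opened.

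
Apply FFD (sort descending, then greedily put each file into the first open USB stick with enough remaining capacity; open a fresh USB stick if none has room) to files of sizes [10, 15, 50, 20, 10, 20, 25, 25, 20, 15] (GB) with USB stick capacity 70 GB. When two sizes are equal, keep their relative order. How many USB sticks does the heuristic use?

Sorted descending: 50, 25, 25, 20, 20, 20, 15, 15, 10, 10.
  50 → USB stick 1 (new)  [load 50/70]
  25 → USB stick 2 (new)  [load 25/70]
  25 → USB stick 2  [load 50/70]
  20 → USB stick 1  [load 70/70]
  20 → USB stick 2  [load 70/70]
  20 → USB stick 3 (new)  [load 20/70]
  15 → USB stick 3  [load 35/70]
  15 → USB stick 3  [load 50/70]
  10 → USB stick 3  [load 60/70]
  10 → USB stick 3  [load 70/70]
3 USB sticks opened.

3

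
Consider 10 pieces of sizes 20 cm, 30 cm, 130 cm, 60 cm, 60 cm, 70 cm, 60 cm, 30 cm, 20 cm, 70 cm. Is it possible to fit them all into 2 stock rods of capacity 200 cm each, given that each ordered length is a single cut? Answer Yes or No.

Total = 550 cm; ⌈550/200⌉ = 3.
At least 3 stock rods are required, but only 2 are allowed.

No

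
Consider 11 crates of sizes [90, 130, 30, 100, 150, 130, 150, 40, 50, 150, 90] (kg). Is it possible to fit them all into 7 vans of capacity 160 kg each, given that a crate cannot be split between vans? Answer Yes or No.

Total = 1110 kg; ⌈1110/160⌉ = 7.
8 crates each exceed half the capacity and cannot share a van, forcing at least 8 vans.
At least 8 vans are required, but only 7 are allowed.

No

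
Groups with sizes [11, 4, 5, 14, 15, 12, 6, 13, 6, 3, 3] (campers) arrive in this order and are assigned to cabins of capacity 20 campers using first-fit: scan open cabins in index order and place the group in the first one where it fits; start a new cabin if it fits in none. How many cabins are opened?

5

  11 → cabin 1 (new)  [load 11/20]
  4 → cabin 1  [load 15/20]
  5 → cabin 1  [load 20/20]
  14 → cabin 2 (new)  [load 14/20]
  15 → cabin 3 (new)  [load 15/20]
  12 → cabin 4 (new)  [load 12/20]
  6 → cabin 2  [load 20/20]
  13 → cabin 5 (new)  [load 13/20]
  6 → cabin 4  [load 18/20]
  3 → cabin 3  [load 18/20]
  3 → cabin 5  [load 16/20]
5 cabins opened.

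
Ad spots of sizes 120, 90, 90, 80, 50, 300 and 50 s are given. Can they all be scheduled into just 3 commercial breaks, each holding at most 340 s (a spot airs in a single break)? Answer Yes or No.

A valid assignment using 3 commercial breaks:
  break 1: 300 = 300
  break 2: 120 + 90 + 90 = 300
  break 3: 80 + 50 + 50 = 180
Every load is within 340 s, so 3 commercial breaks suffice.

Yes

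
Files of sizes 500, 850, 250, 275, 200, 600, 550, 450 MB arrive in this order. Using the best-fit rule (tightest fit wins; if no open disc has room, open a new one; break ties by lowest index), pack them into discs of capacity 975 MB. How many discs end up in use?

  500 → disc 1 (new)  [load 500/975]
  850 → disc 2 (new)  [load 850/975]
  250 → disc 1  [load 750/975]
  275 → disc 3 (new)  [load 275/975]
  200 → disc 1  [load 950/975]
  600 → disc 3  [load 875/975]
  550 → disc 4 (new)  [load 550/975]
  450 → disc 5 (new)  [load 450/975]
5 discs opened.

5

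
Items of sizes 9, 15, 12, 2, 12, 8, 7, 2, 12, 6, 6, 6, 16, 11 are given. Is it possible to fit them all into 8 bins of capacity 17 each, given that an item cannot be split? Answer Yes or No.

Total = 124; ⌈124/17⌉ = 8.
The bound of 8 does not rule out 8, but exhaustive search shows no assignment into 8 bins of capacity 17 exists — the minimum is 9.

No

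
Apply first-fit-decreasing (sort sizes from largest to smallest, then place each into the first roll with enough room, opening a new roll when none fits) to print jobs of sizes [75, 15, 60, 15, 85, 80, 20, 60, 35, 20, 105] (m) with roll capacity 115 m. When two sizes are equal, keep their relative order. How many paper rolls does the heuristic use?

6

Sorted descending: 105, 85, 80, 75, 60, 60, 35, 20, 20, 15, 15.
  105 → roll 1 (new)  [load 105/115]
  85 → roll 2 (new)  [load 85/115]
  80 → roll 3 (new)  [load 80/115]
  75 → roll 4 (new)  [load 75/115]
  60 → roll 5 (new)  [load 60/115]
  60 → roll 6 (new)  [load 60/115]
  35 → roll 3  [load 115/115]
  20 → roll 2  [load 105/115]
  20 → roll 4  [load 95/115]
  15 → roll 4  [load 110/115]
  15 → roll 5  [load 75/115]
6 paper rolls opened.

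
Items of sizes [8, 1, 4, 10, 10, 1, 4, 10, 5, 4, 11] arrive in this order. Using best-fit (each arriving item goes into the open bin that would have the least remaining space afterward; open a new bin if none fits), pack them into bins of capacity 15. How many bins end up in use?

  8 → bin 1 (new)  [load 8/15]
  1 → bin 1  [load 9/15]
  4 → bin 1  [load 13/15]
  10 → bin 2 (new)  [load 10/15]
  10 → bin 3 (new)  [load 10/15]
  1 → bin 1  [load 14/15]
  4 → bin 2  [load 14/15]
  10 → bin 4 (new)  [load 10/15]
  5 → bin 3  [load 15/15]
  4 → bin 4  [load 14/15]
  11 → bin 5 (new)  [load 11/15]
5 bins opened.

5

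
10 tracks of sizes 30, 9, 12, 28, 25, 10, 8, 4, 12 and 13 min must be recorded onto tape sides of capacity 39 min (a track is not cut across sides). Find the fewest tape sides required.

Total = 30 + 28 + 25 + 13 + 12 + 12 + 10 + 9 + 8 + 4 = 151 min.
Lower bound: ⌈151/39⌉ = 4 tape sides.
A packing using 4 tape sides:
  side 1: 30 + 9 = 39
  side 2: 28 + 10 = 38
  side 3: 25 + 13 = 38
  side 4: 12 + 12 + 8 + 4 = 36
This matches the lower bound, so 4 is optimal.

4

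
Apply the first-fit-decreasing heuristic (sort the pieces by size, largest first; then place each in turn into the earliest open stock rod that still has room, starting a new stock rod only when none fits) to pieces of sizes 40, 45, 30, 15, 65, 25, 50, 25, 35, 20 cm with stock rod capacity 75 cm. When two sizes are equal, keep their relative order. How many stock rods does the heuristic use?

5

Sorted descending: 65, 50, 45, 40, 35, 30, 25, 25, 20, 15.
  65 → stock rod 1 (new)  [load 65/75]
  50 → stock rod 2 (new)  [load 50/75]
  45 → stock rod 3 (new)  [load 45/75]
  40 → stock rod 4 (new)  [load 40/75]
  35 → stock rod 4  [load 75/75]
  30 → stock rod 3  [load 75/75]
  25 → stock rod 2  [load 75/75]
  25 → stock rod 5 (new)  [load 25/75]
  20 → stock rod 5  [load 45/75]
  15 → stock rod 5  [load 60/75]
5 stock rods opened.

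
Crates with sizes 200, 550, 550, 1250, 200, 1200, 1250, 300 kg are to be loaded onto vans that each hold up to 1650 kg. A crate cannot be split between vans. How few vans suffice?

Total = 1250 + 1250 + 1200 + 550 + 550 + 300 + 200 + 200 = 5500 kg.
Lower bound: ⌈5500/1650⌉ = 4 vans.
A packing using 4 vans:
  van 1: 1250 + 300 = 1550
  van 2: 1250 + 200 + 200 = 1650
  van 3: 1200 = 1200
  van 4: 550 + 550 = 1100
This matches the lower bound, so 4 is optimal.

4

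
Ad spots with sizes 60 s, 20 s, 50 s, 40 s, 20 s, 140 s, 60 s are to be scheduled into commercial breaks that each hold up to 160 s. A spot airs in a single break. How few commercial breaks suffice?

Total = 140 + 60 + 60 + 50 + 40 + 20 + 20 = 390 s.
Lower bound: ⌈390/160⌉ = 3 commercial breaks.
A packing using 3 commercial breaks:
  break 1: 140 + 20 = 160
  break 2: 60 + 60 + 40 = 160
  break 3: 50 + 20 = 70
This matches the lower bound, so 3 is optimal.

3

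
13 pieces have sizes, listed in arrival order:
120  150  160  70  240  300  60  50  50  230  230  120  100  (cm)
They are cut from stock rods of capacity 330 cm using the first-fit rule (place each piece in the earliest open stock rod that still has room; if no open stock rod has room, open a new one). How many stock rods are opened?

7

  120 → stock rod 1 (new)  [load 120/330]
  150 → stock rod 1  [load 270/330]
  160 → stock rod 2 (new)  [load 160/330]
  70 → stock rod 2  [load 230/330]
  240 → stock rod 3 (new)  [load 240/330]
  300 → stock rod 4 (new)  [load 300/330]
  60 → stock rod 1  [load 330/330]
  50 → stock rod 2  [load 280/330]
  50 → stock rod 2  [load 330/330]
  230 → stock rod 5 (new)  [load 230/330]
  230 → stock rod 6 (new)  [load 230/330]
  120 → stock rod 7 (new)  [load 120/330]
  100 → stock rod 5  [load 330/330]
7 stock rods opened.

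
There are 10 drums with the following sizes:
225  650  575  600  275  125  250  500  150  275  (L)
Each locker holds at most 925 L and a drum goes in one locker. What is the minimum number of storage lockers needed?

4

Total = 650 + 600 + 575 + 500 + 275 + 275 + 250 + 225 + 150 + 125 = 3625 L.
Lower bound: ⌈3625/925⌉ = 4 storage lockers.
A packing using 4 storage lockers:
  locker 1: 650 + 275 = 925
  locker 2: 600 + 275 = 875
  locker 3: 575 + 225 + 125 = 925
  locker 4: 500 + 250 + 150 = 900
This matches the lower bound, so 4 is optimal.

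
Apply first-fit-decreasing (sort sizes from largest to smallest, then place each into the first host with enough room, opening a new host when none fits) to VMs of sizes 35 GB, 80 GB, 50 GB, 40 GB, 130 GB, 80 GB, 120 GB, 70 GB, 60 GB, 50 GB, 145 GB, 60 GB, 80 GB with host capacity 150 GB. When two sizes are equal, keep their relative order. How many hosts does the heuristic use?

Sorted descending: 145, 130, 120, 80, 80, 80, 70, 60, 60, 50, 50, 40, 35.
  145 → host 1 (new)  [load 145/150]
  130 → host 2 (new)  [load 130/150]
  120 → host 3 (new)  [load 120/150]
  80 → host 4 (new)  [load 80/150]
  80 → host 5 (new)  [load 80/150]
  80 → host 6 (new)  [load 80/150]
  70 → host 4  [load 150/150]
  60 → host 5  [load 140/150]
  60 → host 6  [load 140/150]
  50 → host 7 (new)  [load 50/150]
  50 → host 7  [load 100/150]
  40 → host 7  [load 140/150]
  35 → host 8 (new)  [load 35/150]
8 hosts opened.

8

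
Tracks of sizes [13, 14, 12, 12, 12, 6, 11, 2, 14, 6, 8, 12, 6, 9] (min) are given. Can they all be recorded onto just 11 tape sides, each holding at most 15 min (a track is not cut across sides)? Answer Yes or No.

Yes

A valid assignment using 11 tape sides:
  side 1: 14 = 14
  side 2: 14 = 14
  side 3: 13 + 2 = 15
  side 4: 12 = 12
  side 5: 12 = 12
  side 6: 12 = 12
  side 7: 12 = 12
  side 8: 11 = 11
  side 9: 9 + 6 = 15
  side 10: 8 + 6 = 14
  side 11: 6 = 6
Every load is within 15 min, so 11 tape sides suffice.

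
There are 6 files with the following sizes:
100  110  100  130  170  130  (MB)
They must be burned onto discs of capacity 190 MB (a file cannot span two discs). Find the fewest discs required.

6

Total = 170 + 130 + 130 + 110 + 100 + 100 = 740 MB.
Lower bound: ⌈740/190⌉ = 4 discs.
Also, 6 files each exceed 95 MB, and no two of those can share a disc, so at least 6 discs are needed.
A packing using 6 discs:
  disc 1: 170 = 170
  disc 2: 130 = 130
  disc 3: 130 = 130
  disc 4: 110 = 110
  disc 5: 100 = 100
  disc 6: 100 = 100
This matches the lower bound, so 6 is optimal.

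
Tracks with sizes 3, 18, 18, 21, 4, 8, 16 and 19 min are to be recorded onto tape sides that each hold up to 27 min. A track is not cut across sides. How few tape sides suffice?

5

Total = 21 + 19 + 18 + 18 + 16 + 8 + 4 + 3 = 107 min.
Lower bound: ⌈107/27⌉ = 4 tape sides.
Also, 5 tracks each exceed 27/2 min, and no two of those can share a side, so at least 5 tape sides are needed.
A packing using 5 tape sides:
  side 1: 21 + 4 = 25
  side 2: 19 + 8 = 27
  side 3: 18 + 3 = 21
  side 4: 18 = 18
  side 5: 16 = 16
This matches the lower bound, so 5 is optimal.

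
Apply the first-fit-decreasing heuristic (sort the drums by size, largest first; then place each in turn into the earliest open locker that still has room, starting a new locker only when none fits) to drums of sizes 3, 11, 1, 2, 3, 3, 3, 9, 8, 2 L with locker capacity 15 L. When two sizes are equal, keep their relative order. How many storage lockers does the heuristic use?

3

Sorted descending: 11, 9, 8, 3, 3, 3, 3, 2, 2, 1.
  11 → locker 1 (new)  [load 11/15]
  9 → locker 2 (new)  [load 9/15]
  8 → locker 3 (new)  [load 8/15]
  3 → locker 1  [load 14/15]
  3 → locker 2  [load 12/15]
  3 → locker 2  [load 15/15]
  3 → locker 3  [load 11/15]
  2 → locker 3  [load 13/15]
  2 → locker 3  [load 15/15]
  1 → locker 1  [load 15/15]
3 storage lockers opened.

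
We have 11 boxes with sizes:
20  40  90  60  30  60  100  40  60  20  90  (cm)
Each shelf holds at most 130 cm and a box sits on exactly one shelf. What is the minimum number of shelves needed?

Total = 100 + 90 + 90 + 60 + 60 + 60 + 40 + 40 + 30 + 20 + 20 = 610 cm.
Lower bound: ⌈610/130⌉ = 5 shelves.
A packing using 5 shelves:
  shelf 1: 100 + 30 = 130
  shelf 2: 90 + 40 = 130
  shelf 3: 90 + 40 = 130
  shelf 4: 60 + 60 = 120
  shelf 5: 60 + 20 + 20 = 100
This matches the lower bound, so 5 is optimal.

5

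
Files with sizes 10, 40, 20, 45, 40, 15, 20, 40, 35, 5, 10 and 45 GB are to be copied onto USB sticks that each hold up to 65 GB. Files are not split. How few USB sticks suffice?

Total = 45 + 45 + 40 + 40 + 40 + 35 + 20 + 20 + 15 + 10 + 10 + 5 = 325 GB.
Lower bound: ⌈325/65⌉ = 5 USB sticks.
Also, 6 files each exceed 65/2 GB, and no two of those can share a USB stick, so at least 6 USB sticks are needed.
A packing using 6 USB sticks:
  USB stick 1: 45 + 20 = 65
  USB stick 2: 45 + 20 = 65
  USB stick 3: 40 + 15 + 10 = 65
  USB stick 4: 40 + 10 + 5 = 55
  USB stick 5: 40 = 40
  USB stick 6: 35 = 35
This matches the lower bound, so 6 is optimal.

6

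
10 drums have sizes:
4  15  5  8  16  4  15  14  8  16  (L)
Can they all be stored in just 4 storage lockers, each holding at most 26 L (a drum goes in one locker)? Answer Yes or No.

Total = 105 L; ⌈105/26⌉ = 5.
At least 5 storage lockers are required, but only 4 are allowed.

No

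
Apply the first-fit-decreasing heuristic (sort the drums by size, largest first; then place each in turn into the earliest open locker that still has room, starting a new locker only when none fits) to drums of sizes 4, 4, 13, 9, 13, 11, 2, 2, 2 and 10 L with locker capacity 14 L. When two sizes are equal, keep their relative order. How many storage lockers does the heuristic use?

Sorted descending: 13, 13, 11, 10, 9, 4, 4, 2, 2, 2.
  13 → locker 1 (new)  [load 13/14]
  13 → locker 2 (new)  [load 13/14]
  11 → locker 3 (new)  [load 11/14]
  10 → locker 4 (new)  [load 10/14]
  9 → locker 5 (new)  [load 9/14]
  4 → locker 4  [load 14/14]
  4 → locker 5  [load 13/14]
  2 → locker 3  [load 13/14]
  2 → locker 6 (new)  [load 2/14]
  2 → locker 6  [load 4/14]
6 storage lockers opened.

6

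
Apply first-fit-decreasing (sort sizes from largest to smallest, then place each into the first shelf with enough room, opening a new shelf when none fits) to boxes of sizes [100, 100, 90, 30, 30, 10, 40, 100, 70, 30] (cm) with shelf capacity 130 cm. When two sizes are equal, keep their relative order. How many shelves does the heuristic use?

Sorted descending: 100, 100, 100, 90, 70, 40, 30, 30, 30, 10.
  100 → shelf 1 (new)  [load 100/130]
  100 → shelf 2 (new)  [load 100/130]
  100 → shelf 3 (new)  [load 100/130]
  90 → shelf 4 (new)  [load 90/130]
  70 → shelf 5 (new)  [load 70/130]
  40 → shelf 4  [load 130/130]
  30 → shelf 1  [load 130/130]
  30 → shelf 2  [load 130/130]
  30 → shelf 3  [load 130/130]
  10 → shelf 5  [load 80/130]
5 shelves opened.

5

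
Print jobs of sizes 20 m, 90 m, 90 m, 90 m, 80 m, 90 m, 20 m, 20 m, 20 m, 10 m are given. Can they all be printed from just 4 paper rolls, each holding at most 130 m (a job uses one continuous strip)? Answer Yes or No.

No

Total = 530 m; ⌈530/130⌉ = 5.
At least 5 paper rolls are required, but only 4 are allowed.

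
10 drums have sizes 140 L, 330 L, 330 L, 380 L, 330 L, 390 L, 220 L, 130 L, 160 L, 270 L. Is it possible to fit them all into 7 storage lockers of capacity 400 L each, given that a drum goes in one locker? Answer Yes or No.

Total = 2680 L; ⌈2680/400⌉ = 7.
The bound of 7 does not rule out 7, but exhaustive search shows no assignment into 7 storage lockers of capacity 400 L exists — the minimum is 8.

No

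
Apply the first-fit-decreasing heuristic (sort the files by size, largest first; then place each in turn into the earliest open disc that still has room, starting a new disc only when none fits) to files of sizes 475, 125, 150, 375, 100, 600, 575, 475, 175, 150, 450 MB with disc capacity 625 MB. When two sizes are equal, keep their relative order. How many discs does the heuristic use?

Sorted descending: 600, 575, 475, 475, 450, 375, 175, 150, 150, 125, 100.
  600 → disc 1 (new)  [load 600/625]
  575 → disc 2 (new)  [load 575/625]
  475 → disc 3 (new)  [load 475/625]
  475 → disc 4 (new)  [load 475/625]
  450 → disc 5 (new)  [load 450/625]
  375 → disc 6 (new)  [load 375/625]
  175 → disc 5  [load 625/625]
  150 → disc 3  [load 625/625]
  150 → disc 4  [load 625/625]
  125 → disc 6  [load 500/625]
  100 → disc 6  [load 600/625]
6 discs opened.

6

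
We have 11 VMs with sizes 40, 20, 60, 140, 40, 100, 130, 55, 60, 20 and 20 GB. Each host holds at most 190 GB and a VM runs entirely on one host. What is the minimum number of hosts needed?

4

Total = 140 + 130 + 100 + 60 + 60 + 55 + 40 + 40 + 20 + 20 + 20 = 685 GB.
Lower bound: ⌈685/190⌉ = 4 hosts.
A packing using 4 hosts:
  host 1: 140 + 40 = 180
  host 2: 130 + 60 = 190
  host 3: 100 + 60 + 20 = 180
  host 4: 55 + 40 + 20 + 20 = 135
This matches the lower bound, so 4 is optimal.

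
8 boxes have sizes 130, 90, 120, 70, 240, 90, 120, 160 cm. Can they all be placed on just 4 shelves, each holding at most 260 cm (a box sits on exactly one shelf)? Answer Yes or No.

Total = 1020 cm; ⌈1020/260⌉ = 4.
The bound of 4 does not rule out 4, but exhaustive search shows no assignment into 4 shelves of capacity 260 cm exists — the minimum is 5.

No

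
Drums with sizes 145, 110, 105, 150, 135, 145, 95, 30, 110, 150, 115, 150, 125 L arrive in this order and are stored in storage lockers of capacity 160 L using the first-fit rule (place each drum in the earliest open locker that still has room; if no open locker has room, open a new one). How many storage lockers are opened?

  145 → locker 1 (new)  [load 145/160]
  110 → locker 2 (new)  [load 110/160]
  105 → locker 3 (new)  [load 105/160]
  150 → locker 4 (new)  [load 150/160]
  135 → locker 5 (new)  [load 135/160]
  145 → locker 6 (new)  [load 145/160]
  95 → locker 7 (new)  [load 95/160]
  30 → locker 2  [load 140/160]
  110 → locker 8 (new)  [load 110/160]
  150 → locker 9 (new)  [load 150/160]
  115 → locker 10 (new)  [load 115/160]
  150 → locker 11 (new)  [load 150/160]
  125 → locker 12 (new)  [load 125/160]
12 storage lockers opened.

12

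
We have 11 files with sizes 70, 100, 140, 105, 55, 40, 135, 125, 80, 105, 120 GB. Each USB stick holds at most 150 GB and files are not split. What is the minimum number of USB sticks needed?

Total = 140 + 135 + 125 + 120 + 105 + 105 + 100 + 80 + 70 + 55 + 40 = 1075 GB.
Lower bound: ⌈1075/150⌉ = 8 USB sticks.
A packing using 9 USB sticks:
  USB stick 1: 140 = 140
  USB stick 2: 135 = 135
  USB stick 3: 125 = 125
  USB stick 4: 120 = 120
  USB stick 5: 105 + 40 = 145
  USB stick 6: 105 = 105
  USB stick 7: 100 = 100
  USB stick 8: 80 + 70 = 150
  USB stick 9: 55 = 55
No arrangement into 8 USB sticks stays within capacity, so 9 is optimal.

9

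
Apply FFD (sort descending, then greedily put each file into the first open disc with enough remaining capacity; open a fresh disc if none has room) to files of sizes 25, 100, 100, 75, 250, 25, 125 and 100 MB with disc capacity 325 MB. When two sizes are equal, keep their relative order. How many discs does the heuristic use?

3

Sorted descending: 250, 125, 100, 100, 100, 75, 25, 25.
  250 → disc 1 (new)  [load 250/325]
  125 → disc 2 (new)  [load 125/325]
  100 → disc 2  [load 225/325]
  100 → disc 2  [load 325/325]
  100 → disc 3 (new)  [load 100/325]
  75 → disc 1  [load 325/325]
  25 → disc 3  [load 125/325]
  25 → disc 3  [load 150/325]
3 discs opened.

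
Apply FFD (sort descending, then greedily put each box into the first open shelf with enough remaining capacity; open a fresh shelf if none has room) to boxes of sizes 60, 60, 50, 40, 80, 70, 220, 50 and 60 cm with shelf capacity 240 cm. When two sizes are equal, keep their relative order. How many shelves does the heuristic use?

Sorted descending: 220, 80, 70, 60, 60, 60, 50, 50, 40.
  220 → shelf 1 (new)  [load 220/240]
  80 → shelf 2 (new)  [load 80/240]
  70 → shelf 2  [load 150/240]
  60 → shelf 2  [load 210/240]
  60 → shelf 3 (new)  [load 60/240]
  60 → shelf 3  [load 120/240]
  50 → shelf 3  [load 170/240]
  50 → shelf 3  [load 220/240]
  40 → shelf 4 (new)  [load 40/240]
4 shelves opened.

4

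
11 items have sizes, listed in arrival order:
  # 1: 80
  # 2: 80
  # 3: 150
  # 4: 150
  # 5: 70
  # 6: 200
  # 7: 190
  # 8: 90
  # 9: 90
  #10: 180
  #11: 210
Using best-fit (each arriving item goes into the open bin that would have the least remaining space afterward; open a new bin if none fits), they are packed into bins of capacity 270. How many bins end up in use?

  80 → bin 1 (new)  [load 80/270]
  80 → bin 1  [load 160/270]
  150 → bin 2 (new)  [load 150/270]
  150 → bin 3 (new)  [load 150/270]
  70 → bin 1  [load 230/270]
  200 → bin 4 (new)  [load 200/270]
  190 → bin 5 (new)  [load 190/270]
  90 → bin 2  [load 240/270]
  90 → bin 3  [load 240/270]
  180 → bin 6 (new)  [load 180/270]
  210 → bin 7 (new)  [load 210/270]
7 bins opened.

7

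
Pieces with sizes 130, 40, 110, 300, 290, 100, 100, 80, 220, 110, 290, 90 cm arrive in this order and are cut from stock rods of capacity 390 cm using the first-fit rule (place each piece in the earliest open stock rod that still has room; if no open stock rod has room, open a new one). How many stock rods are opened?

  130 → stock rod 1 (new)  [load 130/390]
  40 → stock rod 1  [load 170/390]
  110 → stock rod 1  [load 280/390]
  300 → stock rod 2 (new)  [load 300/390]
  290 → stock rod 3 (new)  [load 290/390]
  100 → stock rod 1  [load 380/390]
  100 → stock rod 3  [load 390/390]
  80 → stock rod 2  [load 380/390]
  220 → stock rod 4 (new)  [load 220/390]
  110 → stock rod 4  [load 330/390]
  290 → stock rod 5 (new)  [load 290/390]
  90 → stock rod 5  [load 380/390]
5 stock rods opened.

5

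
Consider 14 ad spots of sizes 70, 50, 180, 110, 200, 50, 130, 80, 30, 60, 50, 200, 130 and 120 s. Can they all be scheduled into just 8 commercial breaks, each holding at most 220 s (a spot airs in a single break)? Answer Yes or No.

Yes

A valid assignment using 7 commercial breaks:
  break 1: 200 = 200
  break 2: 200 = 200
  break 3: 180 + 30 = 210
  break 4: 130 + 80 = 210
  break 5: 130 + 70 = 200
  break 6: 120 + 50 + 50 = 220
  break 7: 110 + 60 + 50 = 220
That uses only 7 ≤ 8, so 8 commercial breaks are enough.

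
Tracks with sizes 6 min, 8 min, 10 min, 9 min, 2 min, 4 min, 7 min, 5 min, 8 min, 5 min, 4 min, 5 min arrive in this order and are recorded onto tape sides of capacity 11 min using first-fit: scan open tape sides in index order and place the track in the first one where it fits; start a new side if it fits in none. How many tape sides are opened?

8

  6 → side 1 (new)  [load 6/11]
  8 → side 2 (new)  [load 8/11]
  10 → side 3 (new)  [load 10/11]
  9 → side 4 (new)  [load 9/11]
  2 → side 1  [load 8/11]
  4 → side 5 (new)  [load 4/11]
  7 → side 5  [load 11/11]
  5 → side 6 (new)  [load 5/11]
  8 → side 7 (new)  [load 8/11]
  5 → side 6  [load 10/11]
  4 → side 8 (new)  [load 4/11]
  5 → side 8  [load 9/11]
8 tape sides opened.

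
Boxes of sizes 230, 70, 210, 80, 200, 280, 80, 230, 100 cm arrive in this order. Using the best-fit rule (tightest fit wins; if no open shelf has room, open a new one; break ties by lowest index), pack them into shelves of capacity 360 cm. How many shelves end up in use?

  230 → shelf 1 (new)  [load 230/360]
  70 → shelf 1  [load 300/360]
  210 → shelf 2 (new)  [load 210/360]
  80 → shelf 2  [load 290/360]
  200 → shelf 3 (new)  [load 200/360]
  280 → shelf 4 (new)  [load 280/360]
  80 → shelf 4  [load 360/360]
  230 → shelf 5 (new)  [load 230/360]
  100 → shelf 5  [load 330/360]
5 shelves opened.

5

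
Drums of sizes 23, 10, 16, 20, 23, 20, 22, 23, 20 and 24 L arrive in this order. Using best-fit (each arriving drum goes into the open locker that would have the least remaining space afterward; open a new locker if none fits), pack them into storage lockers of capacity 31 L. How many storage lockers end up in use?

9

  23 → locker 1 (new)  [load 23/31]
  10 → locker 2 (new)  [load 10/31]
  16 → locker 2  [load 26/31]
  20 → locker 3 (new)  [load 20/31]
  23 → locker 4 (new)  [load 23/31]
  20 → locker 5 (new)  [load 20/31]
  22 → locker 6 (new)  [load 22/31]
  23 → locker 7 (new)  [load 23/31]
  20 → locker 8 (new)  [load 20/31]
  24 → locker 9 (new)  [load 24/31]
9 storage lockers opened.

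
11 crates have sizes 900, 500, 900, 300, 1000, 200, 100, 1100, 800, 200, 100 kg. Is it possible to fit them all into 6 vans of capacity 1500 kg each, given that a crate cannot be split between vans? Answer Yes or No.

Yes

A valid assignment using 5 vans:
  van 1: 1100 + 300 + 100 = 1500
  van 2: 1000 + 500 = 1500
  van 3: 900 + 200 + 200 + 100 = 1400
  van 4: 900 = 900
  van 5: 800 = 800
That uses only 5 ≤ 6, so 6 vans are enough.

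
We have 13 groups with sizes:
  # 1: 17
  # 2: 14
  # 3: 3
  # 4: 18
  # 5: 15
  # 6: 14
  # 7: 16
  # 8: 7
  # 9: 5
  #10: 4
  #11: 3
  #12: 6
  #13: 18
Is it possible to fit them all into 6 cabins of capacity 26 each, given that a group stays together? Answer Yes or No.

Total = 140; ⌈140/26⌉ = 6.
7 groups each exceed half the capacity and cannot share a cabin, forcing at least 7 cabins.
At least 7 cabins are required, but only 6 are allowed.

No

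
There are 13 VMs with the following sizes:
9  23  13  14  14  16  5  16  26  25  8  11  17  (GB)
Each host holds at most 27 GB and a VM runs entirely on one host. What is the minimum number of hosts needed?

Total = 26 + 25 + 23 + 17 + 16 + 16 + 14 + 14 + 13 + 11 + 9 + 8 + 5 = 197 GB.
Lower bound: ⌈197/27⌉ = 8 hosts.
A packing using 8 hosts:
  host 1: 26 = 26
  host 2: 25 = 25
  host 3: 23 = 23
  host 4: 17 + 9 = 26
  host 5: 16 + 11 = 27
  host 6: 16 + 8 = 24
  host 7: 14 + 13 = 27
  host 8: 14 + 5 = 19
This matches the lower bound, so 8 is optimal.

8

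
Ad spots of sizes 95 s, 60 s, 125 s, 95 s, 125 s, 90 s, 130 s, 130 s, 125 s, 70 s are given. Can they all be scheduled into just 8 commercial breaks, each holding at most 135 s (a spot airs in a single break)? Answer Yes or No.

Total = 1045 s; ⌈1045/135⌉ = 8.
9 ad spots each exceed half the capacity and cannot share a break, forcing at least 9 commercial breaks.
At least 9 commercial breaks are required, but only 8 are allowed.

No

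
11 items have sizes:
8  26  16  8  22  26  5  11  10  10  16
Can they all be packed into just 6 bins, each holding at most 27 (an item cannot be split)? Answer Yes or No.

A valid assignment using 6 bins:
  bin 1: 26 = 26
  bin 2: 26 = 26
  bin 3: 22 + 5 = 27
  bin 4: 16 + 11 = 27
  bin 5: 16 + 10 = 26
  bin 6: 10 + 8 + 8 = 26
Every load is within 27, so 6 bins suffice.

Yes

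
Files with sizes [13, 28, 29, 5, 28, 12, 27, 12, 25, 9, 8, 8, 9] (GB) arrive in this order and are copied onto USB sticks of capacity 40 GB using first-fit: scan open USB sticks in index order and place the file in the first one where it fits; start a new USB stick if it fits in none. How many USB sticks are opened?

6

  13 → USB stick 1 (new)  [load 13/40]
  28 → USB stick 2 (new)  [load 28/40]
  29 → USB stick 3 (new)  [load 29/40]
  5 → USB stick 1  [load 18/40]
  28 → USB stick 4 (new)  [load 28/40]
  12 → USB stick 1  [load 30/40]
  27 → USB stick 5 (new)  [load 27/40]
  12 → USB stick 2  [load 40/40]
  25 → USB stick 6 (new)  [load 25/40]
  9 → USB stick 1  [load 39/40]
  8 → USB stick 3  [load 37/40]
  8 → USB stick 4  [load 36/40]
  9 → USB stick 5  [load 36/40]
6 USB sticks opened.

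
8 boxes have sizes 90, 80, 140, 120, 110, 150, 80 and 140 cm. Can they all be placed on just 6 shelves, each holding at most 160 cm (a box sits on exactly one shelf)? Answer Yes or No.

No

Total = 910 cm; ⌈910/160⌉ = 6.
The bound of 6 does not rule out 6, but exhaustive search shows no assignment into 6 shelves of capacity 160 cm exists — the minimum is 7.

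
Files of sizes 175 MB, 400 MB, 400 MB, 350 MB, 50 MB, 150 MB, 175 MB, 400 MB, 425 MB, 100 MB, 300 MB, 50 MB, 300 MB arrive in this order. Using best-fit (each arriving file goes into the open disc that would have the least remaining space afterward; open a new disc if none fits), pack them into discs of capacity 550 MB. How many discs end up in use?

  175 → disc 1 (new)  [load 175/550]
  400 → disc 2 (new)  [load 400/550]
  400 → disc 3 (new)  [load 400/550]
  350 → disc 1  [load 525/550]
  50 → disc 2  [load 450/550]
  150 → disc 3  [load 550/550]
  175 → disc 4 (new)  [load 175/550]
  400 → disc 5 (new)  [load 400/550]
  425 → disc 6 (new)  [load 425/550]
  100 → disc 2  [load 550/550]
  300 → disc 4  [load 475/550]
  50 → disc 4  [load 525/550]
  300 → disc 7 (new)  [load 300/550]
7 discs opened.

7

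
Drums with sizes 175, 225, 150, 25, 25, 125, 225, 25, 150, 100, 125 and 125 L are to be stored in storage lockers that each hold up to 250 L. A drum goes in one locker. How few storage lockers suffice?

Total = 225 + 225 + 175 + 150 + 150 + 125 + 125 + 125 + 100 + 25 + 25 + 25 = 1475 L.
Lower bound: ⌈1475/250⌉ = 6 storage lockers.
A packing using 7 storage lockers:
  locker 1: 225 + 25 = 250
  locker 2: 225 + 25 = 250
  locker 3: 175 + 25 = 200
  locker 4: 150 + 100 = 250
  locker 5: 150 = 150
  locker 6: 125 + 125 = 250
  locker 7: 125 = 125
No arrangement into 6 storage lockers stays within capacity, so 7 is optimal.

7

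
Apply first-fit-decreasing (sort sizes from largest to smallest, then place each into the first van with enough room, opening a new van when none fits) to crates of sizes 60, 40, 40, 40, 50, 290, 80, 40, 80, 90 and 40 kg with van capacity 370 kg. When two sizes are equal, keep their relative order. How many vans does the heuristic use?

3

Sorted descending: 290, 90, 80, 80, 60, 50, 40, 40, 40, 40, 40.
  290 → van 1 (new)  [load 290/370]
  90 → van 2 (new)  [load 90/370]
  80 → van 1  [load 370/370]
  80 → van 2  [load 170/370]
  60 → van 2  [load 230/370]
  50 → van 2  [load 280/370]
  40 → van 2  [load 320/370]
  40 → van 2  [load 360/370]
  40 → van 3 (new)  [load 40/370]
  40 → van 3  [load 80/370]
  40 → van 3  [load 120/370]
3 vans opened.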